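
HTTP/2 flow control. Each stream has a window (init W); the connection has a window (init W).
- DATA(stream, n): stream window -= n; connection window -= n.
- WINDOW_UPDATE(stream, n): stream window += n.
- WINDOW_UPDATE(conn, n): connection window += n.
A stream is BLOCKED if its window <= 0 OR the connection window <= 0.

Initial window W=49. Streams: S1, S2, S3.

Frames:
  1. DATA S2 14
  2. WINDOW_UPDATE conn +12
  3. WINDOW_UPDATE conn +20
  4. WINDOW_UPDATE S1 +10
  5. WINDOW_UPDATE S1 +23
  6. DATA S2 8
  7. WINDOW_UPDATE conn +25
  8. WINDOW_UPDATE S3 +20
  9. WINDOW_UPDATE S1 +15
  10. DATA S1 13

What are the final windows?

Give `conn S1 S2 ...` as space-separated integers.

Answer: 71 84 27 69

Derivation:
Op 1: conn=35 S1=49 S2=35 S3=49 blocked=[]
Op 2: conn=47 S1=49 S2=35 S3=49 blocked=[]
Op 3: conn=67 S1=49 S2=35 S3=49 blocked=[]
Op 4: conn=67 S1=59 S2=35 S3=49 blocked=[]
Op 5: conn=67 S1=82 S2=35 S3=49 blocked=[]
Op 6: conn=59 S1=82 S2=27 S3=49 blocked=[]
Op 7: conn=84 S1=82 S2=27 S3=49 blocked=[]
Op 8: conn=84 S1=82 S2=27 S3=69 blocked=[]
Op 9: conn=84 S1=97 S2=27 S3=69 blocked=[]
Op 10: conn=71 S1=84 S2=27 S3=69 blocked=[]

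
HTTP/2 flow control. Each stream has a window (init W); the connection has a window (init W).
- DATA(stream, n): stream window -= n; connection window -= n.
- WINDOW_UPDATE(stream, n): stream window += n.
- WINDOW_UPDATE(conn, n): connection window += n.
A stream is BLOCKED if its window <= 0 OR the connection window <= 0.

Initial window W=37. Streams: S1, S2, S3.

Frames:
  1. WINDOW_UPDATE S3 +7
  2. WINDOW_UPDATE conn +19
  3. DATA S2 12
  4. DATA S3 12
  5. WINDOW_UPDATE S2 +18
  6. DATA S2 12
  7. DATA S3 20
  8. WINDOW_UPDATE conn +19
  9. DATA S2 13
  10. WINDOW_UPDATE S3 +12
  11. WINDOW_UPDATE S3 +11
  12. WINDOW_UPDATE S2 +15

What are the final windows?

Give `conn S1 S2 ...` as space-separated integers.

Op 1: conn=37 S1=37 S2=37 S3=44 blocked=[]
Op 2: conn=56 S1=37 S2=37 S3=44 blocked=[]
Op 3: conn=44 S1=37 S2=25 S3=44 blocked=[]
Op 4: conn=32 S1=37 S2=25 S3=32 blocked=[]
Op 5: conn=32 S1=37 S2=43 S3=32 blocked=[]
Op 6: conn=20 S1=37 S2=31 S3=32 blocked=[]
Op 7: conn=0 S1=37 S2=31 S3=12 blocked=[1, 2, 3]
Op 8: conn=19 S1=37 S2=31 S3=12 blocked=[]
Op 9: conn=6 S1=37 S2=18 S3=12 blocked=[]
Op 10: conn=6 S1=37 S2=18 S3=24 blocked=[]
Op 11: conn=6 S1=37 S2=18 S3=35 blocked=[]
Op 12: conn=6 S1=37 S2=33 S3=35 blocked=[]

Answer: 6 37 33 35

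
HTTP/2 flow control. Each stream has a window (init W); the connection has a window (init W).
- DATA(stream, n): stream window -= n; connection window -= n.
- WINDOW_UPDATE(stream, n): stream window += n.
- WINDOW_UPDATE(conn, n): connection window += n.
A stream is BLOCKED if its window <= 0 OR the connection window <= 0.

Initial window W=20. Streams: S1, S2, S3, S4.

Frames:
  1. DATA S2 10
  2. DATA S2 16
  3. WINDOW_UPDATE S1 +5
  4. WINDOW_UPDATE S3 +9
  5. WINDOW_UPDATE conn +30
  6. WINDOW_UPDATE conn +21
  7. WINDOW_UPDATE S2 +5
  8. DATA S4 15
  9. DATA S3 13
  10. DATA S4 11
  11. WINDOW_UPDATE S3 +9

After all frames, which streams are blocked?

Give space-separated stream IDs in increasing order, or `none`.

Op 1: conn=10 S1=20 S2=10 S3=20 S4=20 blocked=[]
Op 2: conn=-6 S1=20 S2=-6 S3=20 S4=20 blocked=[1, 2, 3, 4]
Op 3: conn=-6 S1=25 S2=-6 S3=20 S4=20 blocked=[1, 2, 3, 4]
Op 4: conn=-6 S1=25 S2=-6 S3=29 S4=20 blocked=[1, 2, 3, 4]
Op 5: conn=24 S1=25 S2=-6 S3=29 S4=20 blocked=[2]
Op 6: conn=45 S1=25 S2=-6 S3=29 S4=20 blocked=[2]
Op 7: conn=45 S1=25 S2=-1 S3=29 S4=20 blocked=[2]
Op 8: conn=30 S1=25 S2=-1 S3=29 S4=5 blocked=[2]
Op 9: conn=17 S1=25 S2=-1 S3=16 S4=5 blocked=[2]
Op 10: conn=6 S1=25 S2=-1 S3=16 S4=-6 blocked=[2, 4]
Op 11: conn=6 S1=25 S2=-1 S3=25 S4=-6 blocked=[2, 4]

Answer: S2 S4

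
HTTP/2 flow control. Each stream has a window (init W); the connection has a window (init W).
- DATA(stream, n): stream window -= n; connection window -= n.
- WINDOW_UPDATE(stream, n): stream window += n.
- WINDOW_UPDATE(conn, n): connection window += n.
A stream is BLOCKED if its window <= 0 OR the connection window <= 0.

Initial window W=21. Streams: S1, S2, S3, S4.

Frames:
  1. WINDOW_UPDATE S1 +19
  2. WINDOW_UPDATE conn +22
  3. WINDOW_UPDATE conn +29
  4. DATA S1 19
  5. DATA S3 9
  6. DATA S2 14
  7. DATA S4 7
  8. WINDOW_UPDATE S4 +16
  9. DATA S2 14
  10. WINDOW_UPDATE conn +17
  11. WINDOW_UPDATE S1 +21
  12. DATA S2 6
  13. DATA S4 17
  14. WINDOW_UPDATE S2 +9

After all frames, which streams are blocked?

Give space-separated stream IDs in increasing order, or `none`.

Answer: S2

Derivation:
Op 1: conn=21 S1=40 S2=21 S3=21 S4=21 blocked=[]
Op 2: conn=43 S1=40 S2=21 S3=21 S4=21 blocked=[]
Op 3: conn=72 S1=40 S2=21 S3=21 S4=21 blocked=[]
Op 4: conn=53 S1=21 S2=21 S3=21 S4=21 blocked=[]
Op 5: conn=44 S1=21 S2=21 S3=12 S4=21 blocked=[]
Op 6: conn=30 S1=21 S2=7 S3=12 S4=21 blocked=[]
Op 7: conn=23 S1=21 S2=7 S3=12 S4=14 blocked=[]
Op 8: conn=23 S1=21 S2=7 S3=12 S4=30 blocked=[]
Op 9: conn=9 S1=21 S2=-7 S3=12 S4=30 blocked=[2]
Op 10: conn=26 S1=21 S2=-7 S3=12 S4=30 blocked=[2]
Op 11: conn=26 S1=42 S2=-7 S3=12 S4=30 blocked=[2]
Op 12: conn=20 S1=42 S2=-13 S3=12 S4=30 blocked=[2]
Op 13: conn=3 S1=42 S2=-13 S3=12 S4=13 blocked=[2]
Op 14: conn=3 S1=42 S2=-4 S3=12 S4=13 blocked=[2]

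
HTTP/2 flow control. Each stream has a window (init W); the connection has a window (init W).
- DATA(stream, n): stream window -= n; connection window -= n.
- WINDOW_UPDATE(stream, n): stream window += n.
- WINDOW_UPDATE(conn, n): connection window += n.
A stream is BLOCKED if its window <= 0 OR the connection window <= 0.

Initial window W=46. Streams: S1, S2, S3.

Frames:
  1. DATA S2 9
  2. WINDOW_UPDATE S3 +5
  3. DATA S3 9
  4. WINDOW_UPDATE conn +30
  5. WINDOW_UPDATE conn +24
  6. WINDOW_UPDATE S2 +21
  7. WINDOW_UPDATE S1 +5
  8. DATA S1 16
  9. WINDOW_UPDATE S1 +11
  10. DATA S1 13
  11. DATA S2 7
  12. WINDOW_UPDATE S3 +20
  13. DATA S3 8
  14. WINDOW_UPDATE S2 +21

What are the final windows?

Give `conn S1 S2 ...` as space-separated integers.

Op 1: conn=37 S1=46 S2=37 S3=46 blocked=[]
Op 2: conn=37 S1=46 S2=37 S3=51 blocked=[]
Op 3: conn=28 S1=46 S2=37 S3=42 blocked=[]
Op 4: conn=58 S1=46 S2=37 S3=42 blocked=[]
Op 5: conn=82 S1=46 S2=37 S3=42 blocked=[]
Op 6: conn=82 S1=46 S2=58 S3=42 blocked=[]
Op 7: conn=82 S1=51 S2=58 S3=42 blocked=[]
Op 8: conn=66 S1=35 S2=58 S3=42 blocked=[]
Op 9: conn=66 S1=46 S2=58 S3=42 blocked=[]
Op 10: conn=53 S1=33 S2=58 S3=42 blocked=[]
Op 11: conn=46 S1=33 S2=51 S3=42 blocked=[]
Op 12: conn=46 S1=33 S2=51 S3=62 blocked=[]
Op 13: conn=38 S1=33 S2=51 S3=54 blocked=[]
Op 14: conn=38 S1=33 S2=72 S3=54 blocked=[]

Answer: 38 33 72 54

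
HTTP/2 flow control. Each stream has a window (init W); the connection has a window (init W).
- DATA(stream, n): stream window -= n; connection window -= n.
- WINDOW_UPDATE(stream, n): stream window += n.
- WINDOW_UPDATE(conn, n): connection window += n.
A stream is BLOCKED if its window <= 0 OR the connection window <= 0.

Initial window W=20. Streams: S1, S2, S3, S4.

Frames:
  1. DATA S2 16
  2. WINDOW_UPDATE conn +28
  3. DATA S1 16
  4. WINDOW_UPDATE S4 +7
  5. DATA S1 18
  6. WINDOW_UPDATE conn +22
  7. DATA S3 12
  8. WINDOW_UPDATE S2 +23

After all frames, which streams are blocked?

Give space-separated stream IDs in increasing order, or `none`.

Op 1: conn=4 S1=20 S2=4 S3=20 S4=20 blocked=[]
Op 2: conn=32 S1=20 S2=4 S3=20 S4=20 blocked=[]
Op 3: conn=16 S1=4 S2=4 S3=20 S4=20 blocked=[]
Op 4: conn=16 S1=4 S2=4 S3=20 S4=27 blocked=[]
Op 5: conn=-2 S1=-14 S2=4 S3=20 S4=27 blocked=[1, 2, 3, 4]
Op 6: conn=20 S1=-14 S2=4 S3=20 S4=27 blocked=[1]
Op 7: conn=8 S1=-14 S2=4 S3=8 S4=27 blocked=[1]
Op 8: conn=8 S1=-14 S2=27 S3=8 S4=27 blocked=[1]

Answer: S1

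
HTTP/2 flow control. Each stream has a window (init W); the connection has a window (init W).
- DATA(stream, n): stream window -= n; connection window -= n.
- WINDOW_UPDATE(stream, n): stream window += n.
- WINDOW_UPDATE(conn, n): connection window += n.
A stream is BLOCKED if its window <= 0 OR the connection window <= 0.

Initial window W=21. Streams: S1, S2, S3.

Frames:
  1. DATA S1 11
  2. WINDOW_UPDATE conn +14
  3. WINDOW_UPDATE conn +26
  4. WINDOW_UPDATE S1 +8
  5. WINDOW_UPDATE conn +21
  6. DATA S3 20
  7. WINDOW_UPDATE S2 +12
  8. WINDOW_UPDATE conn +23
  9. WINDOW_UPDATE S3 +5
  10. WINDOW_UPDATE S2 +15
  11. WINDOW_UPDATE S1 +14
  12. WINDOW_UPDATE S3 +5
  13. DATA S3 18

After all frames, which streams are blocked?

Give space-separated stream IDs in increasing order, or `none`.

Answer: S3

Derivation:
Op 1: conn=10 S1=10 S2=21 S3=21 blocked=[]
Op 2: conn=24 S1=10 S2=21 S3=21 blocked=[]
Op 3: conn=50 S1=10 S2=21 S3=21 blocked=[]
Op 4: conn=50 S1=18 S2=21 S3=21 blocked=[]
Op 5: conn=71 S1=18 S2=21 S3=21 blocked=[]
Op 6: conn=51 S1=18 S2=21 S3=1 blocked=[]
Op 7: conn=51 S1=18 S2=33 S3=1 blocked=[]
Op 8: conn=74 S1=18 S2=33 S3=1 blocked=[]
Op 9: conn=74 S1=18 S2=33 S3=6 blocked=[]
Op 10: conn=74 S1=18 S2=48 S3=6 blocked=[]
Op 11: conn=74 S1=32 S2=48 S3=6 blocked=[]
Op 12: conn=74 S1=32 S2=48 S3=11 blocked=[]
Op 13: conn=56 S1=32 S2=48 S3=-7 blocked=[3]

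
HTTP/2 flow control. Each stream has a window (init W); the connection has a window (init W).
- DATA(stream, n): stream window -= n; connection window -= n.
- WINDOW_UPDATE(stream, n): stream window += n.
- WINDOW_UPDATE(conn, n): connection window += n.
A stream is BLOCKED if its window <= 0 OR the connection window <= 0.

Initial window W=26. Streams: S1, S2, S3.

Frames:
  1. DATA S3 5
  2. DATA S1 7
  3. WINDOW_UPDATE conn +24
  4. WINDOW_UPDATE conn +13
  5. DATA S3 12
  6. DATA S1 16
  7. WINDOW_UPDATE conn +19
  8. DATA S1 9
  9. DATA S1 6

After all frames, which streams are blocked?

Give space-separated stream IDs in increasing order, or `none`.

Op 1: conn=21 S1=26 S2=26 S3=21 blocked=[]
Op 2: conn=14 S1=19 S2=26 S3=21 blocked=[]
Op 3: conn=38 S1=19 S2=26 S3=21 blocked=[]
Op 4: conn=51 S1=19 S2=26 S3=21 blocked=[]
Op 5: conn=39 S1=19 S2=26 S3=9 blocked=[]
Op 6: conn=23 S1=3 S2=26 S3=9 blocked=[]
Op 7: conn=42 S1=3 S2=26 S3=9 blocked=[]
Op 8: conn=33 S1=-6 S2=26 S3=9 blocked=[1]
Op 9: conn=27 S1=-12 S2=26 S3=9 blocked=[1]

Answer: S1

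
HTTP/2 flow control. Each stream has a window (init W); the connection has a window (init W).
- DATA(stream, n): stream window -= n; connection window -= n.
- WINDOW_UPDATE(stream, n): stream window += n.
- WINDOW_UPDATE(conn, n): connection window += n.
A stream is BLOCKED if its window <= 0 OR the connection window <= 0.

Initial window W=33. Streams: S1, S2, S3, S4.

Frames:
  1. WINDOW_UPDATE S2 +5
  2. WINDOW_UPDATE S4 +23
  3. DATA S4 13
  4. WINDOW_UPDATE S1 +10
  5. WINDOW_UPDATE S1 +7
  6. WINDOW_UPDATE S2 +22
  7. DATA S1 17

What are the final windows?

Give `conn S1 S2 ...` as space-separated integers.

Answer: 3 33 60 33 43

Derivation:
Op 1: conn=33 S1=33 S2=38 S3=33 S4=33 blocked=[]
Op 2: conn=33 S1=33 S2=38 S3=33 S4=56 blocked=[]
Op 3: conn=20 S1=33 S2=38 S3=33 S4=43 blocked=[]
Op 4: conn=20 S1=43 S2=38 S3=33 S4=43 blocked=[]
Op 5: conn=20 S1=50 S2=38 S3=33 S4=43 blocked=[]
Op 6: conn=20 S1=50 S2=60 S3=33 S4=43 blocked=[]
Op 7: conn=3 S1=33 S2=60 S3=33 S4=43 blocked=[]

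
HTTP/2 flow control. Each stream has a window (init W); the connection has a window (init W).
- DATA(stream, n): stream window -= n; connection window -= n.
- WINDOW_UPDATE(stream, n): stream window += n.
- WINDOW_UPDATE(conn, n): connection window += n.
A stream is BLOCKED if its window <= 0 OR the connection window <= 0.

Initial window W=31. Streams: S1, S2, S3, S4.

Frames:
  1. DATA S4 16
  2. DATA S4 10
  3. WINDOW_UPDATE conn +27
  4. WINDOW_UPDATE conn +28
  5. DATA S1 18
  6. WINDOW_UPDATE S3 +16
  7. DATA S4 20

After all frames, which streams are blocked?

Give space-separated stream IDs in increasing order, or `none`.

Answer: S4

Derivation:
Op 1: conn=15 S1=31 S2=31 S3=31 S4=15 blocked=[]
Op 2: conn=5 S1=31 S2=31 S3=31 S4=5 blocked=[]
Op 3: conn=32 S1=31 S2=31 S3=31 S4=5 blocked=[]
Op 4: conn=60 S1=31 S2=31 S3=31 S4=5 blocked=[]
Op 5: conn=42 S1=13 S2=31 S3=31 S4=5 blocked=[]
Op 6: conn=42 S1=13 S2=31 S3=47 S4=5 blocked=[]
Op 7: conn=22 S1=13 S2=31 S3=47 S4=-15 blocked=[4]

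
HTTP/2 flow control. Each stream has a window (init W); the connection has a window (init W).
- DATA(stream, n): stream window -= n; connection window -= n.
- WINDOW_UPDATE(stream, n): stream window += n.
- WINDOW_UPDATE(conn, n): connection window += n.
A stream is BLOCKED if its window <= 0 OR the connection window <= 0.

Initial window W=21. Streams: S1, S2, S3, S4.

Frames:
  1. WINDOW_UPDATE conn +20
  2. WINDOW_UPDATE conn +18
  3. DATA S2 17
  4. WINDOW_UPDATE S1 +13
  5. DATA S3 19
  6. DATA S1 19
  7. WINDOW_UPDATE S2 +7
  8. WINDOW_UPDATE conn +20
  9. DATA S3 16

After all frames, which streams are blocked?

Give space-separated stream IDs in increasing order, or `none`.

Op 1: conn=41 S1=21 S2=21 S3=21 S4=21 blocked=[]
Op 2: conn=59 S1=21 S2=21 S3=21 S4=21 blocked=[]
Op 3: conn=42 S1=21 S2=4 S3=21 S4=21 blocked=[]
Op 4: conn=42 S1=34 S2=4 S3=21 S4=21 blocked=[]
Op 5: conn=23 S1=34 S2=4 S3=2 S4=21 blocked=[]
Op 6: conn=4 S1=15 S2=4 S3=2 S4=21 blocked=[]
Op 7: conn=4 S1=15 S2=11 S3=2 S4=21 blocked=[]
Op 8: conn=24 S1=15 S2=11 S3=2 S4=21 blocked=[]
Op 9: conn=8 S1=15 S2=11 S3=-14 S4=21 blocked=[3]

Answer: S3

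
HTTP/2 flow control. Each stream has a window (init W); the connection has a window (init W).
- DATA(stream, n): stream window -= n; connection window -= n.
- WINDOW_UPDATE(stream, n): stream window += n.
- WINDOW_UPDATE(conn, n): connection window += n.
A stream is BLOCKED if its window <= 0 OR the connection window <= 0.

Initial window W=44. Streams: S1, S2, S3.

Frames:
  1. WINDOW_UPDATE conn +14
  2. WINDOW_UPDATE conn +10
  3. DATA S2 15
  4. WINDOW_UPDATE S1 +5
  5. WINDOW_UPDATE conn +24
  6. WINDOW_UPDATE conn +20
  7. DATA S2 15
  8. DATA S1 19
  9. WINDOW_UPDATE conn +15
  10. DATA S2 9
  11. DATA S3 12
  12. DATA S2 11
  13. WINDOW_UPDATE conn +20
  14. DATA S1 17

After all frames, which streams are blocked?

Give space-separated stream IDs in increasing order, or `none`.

Answer: S2

Derivation:
Op 1: conn=58 S1=44 S2=44 S3=44 blocked=[]
Op 2: conn=68 S1=44 S2=44 S3=44 blocked=[]
Op 3: conn=53 S1=44 S2=29 S3=44 blocked=[]
Op 4: conn=53 S1=49 S2=29 S3=44 blocked=[]
Op 5: conn=77 S1=49 S2=29 S3=44 blocked=[]
Op 6: conn=97 S1=49 S2=29 S3=44 blocked=[]
Op 7: conn=82 S1=49 S2=14 S3=44 blocked=[]
Op 8: conn=63 S1=30 S2=14 S3=44 blocked=[]
Op 9: conn=78 S1=30 S2=14 S3=44 blocked=[]
Op 10: conn=69 S1=30 S2=5 S3=44 blocked=[]
Op 11: conn=57 S1=30 S2=5 S3=32 blocked=[]
Op 12: conn=46 S1=30 S2=-6 S3=32 blocked=[2]
Op 13: conn=66 S1=30 S2=-6 S3=32 blocked=[2]
Op 14: conn=49 S1=13 S2=-6 S3=32 blocked=[2]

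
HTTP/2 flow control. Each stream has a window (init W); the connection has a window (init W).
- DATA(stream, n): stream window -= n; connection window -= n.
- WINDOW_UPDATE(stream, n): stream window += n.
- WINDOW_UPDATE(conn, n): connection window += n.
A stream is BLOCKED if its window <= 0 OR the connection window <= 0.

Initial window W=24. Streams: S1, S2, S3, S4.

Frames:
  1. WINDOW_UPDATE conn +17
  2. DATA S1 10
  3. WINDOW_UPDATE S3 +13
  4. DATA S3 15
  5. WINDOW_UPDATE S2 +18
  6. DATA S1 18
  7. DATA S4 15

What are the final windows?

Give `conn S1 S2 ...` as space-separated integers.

Op 1: conn=41 S1=24 S2=24 S3=24 S4=24 blocked=[]
Op 2: conn=31 S1=14 S2=24 S3=24 S4=24 blocked=[]
Op 3: conn=31 S1=14 S2=24 S3=37 S4=24 blocked=[]
Op 4: conn=16 S1=14 S2=24 S3=22 S4=24 blocked=[]
Op 5: conn=16 S1=14 S2=42 S3=22 S4=24 blocked=[]
Op 6: conn=-2 S1=-4 S2=42 S3=22 S4=24 blocked=[1, 2, 3, 4]
Op 7: conn=-17 S1=-4 S2=42 S3=22 S4=9 blocked=[1, 2, 3, 4]

Answer: -17 -4 42 22 9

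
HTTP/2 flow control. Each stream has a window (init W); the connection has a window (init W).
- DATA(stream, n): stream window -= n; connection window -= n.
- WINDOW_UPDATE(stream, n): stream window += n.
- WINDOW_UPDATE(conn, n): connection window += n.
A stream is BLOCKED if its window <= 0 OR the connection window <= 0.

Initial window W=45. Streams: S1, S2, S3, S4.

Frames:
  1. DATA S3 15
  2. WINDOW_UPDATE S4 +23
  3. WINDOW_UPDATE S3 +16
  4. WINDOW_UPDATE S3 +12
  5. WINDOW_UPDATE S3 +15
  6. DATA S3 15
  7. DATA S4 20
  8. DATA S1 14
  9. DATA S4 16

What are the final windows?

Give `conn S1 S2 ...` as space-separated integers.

Op 1: conn=30 S1=45 S2=45 S3=30 S4=45 blocked=[]
Op 2: conn=30 S1=45 S2=45 S3=30 S4=68 blocked=[]
Op 3: conn=30 S1=45 S2=45 S3=46 S4=68 blocked=[]
Op 4: conn=30 S1=45 S2=45 S3=58 S4=68 blocked=[]
Op 5: conn=30 S1=45 S2=45 S3=73 S4=68 blocked=[]
Op 6: conn=15 S1=45 S2=45 S3=58 S4=68 blocked=[]
Op 7: conn=-5 S1=45 S2=45 S3=58 S4=48 blocked=[1, 2, 3, 4]
Op 8: conn=-19 S1=31 S2=45 S3=58 S4=48 blocked=[1, 2, 3, 4]
Op 9: conn=-35 S1=31 S2=45 S3=58 S4=32 blocked=[1, 2, 3, 4]

Answer: -35 31 45 58 32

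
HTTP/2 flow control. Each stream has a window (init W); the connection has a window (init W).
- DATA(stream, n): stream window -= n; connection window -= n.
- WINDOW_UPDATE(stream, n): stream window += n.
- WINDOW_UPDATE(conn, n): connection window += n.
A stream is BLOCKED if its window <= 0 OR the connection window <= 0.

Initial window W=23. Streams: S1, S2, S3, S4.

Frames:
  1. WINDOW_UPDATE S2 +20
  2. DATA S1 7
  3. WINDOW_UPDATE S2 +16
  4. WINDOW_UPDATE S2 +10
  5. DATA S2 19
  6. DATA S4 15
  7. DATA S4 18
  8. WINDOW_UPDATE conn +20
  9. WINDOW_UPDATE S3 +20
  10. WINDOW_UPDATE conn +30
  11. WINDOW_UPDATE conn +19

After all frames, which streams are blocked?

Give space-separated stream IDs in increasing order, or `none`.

Op 1: conn=23 S1=23 S2=43 S3=23 S4=23 blocked=[]
Op 2: conn=16 S1=16 S2=43 S3=23 S4=23 blocked=[]
Op 3: conn=16 S1=16 S2=59 S3=23 S4=23 blocked=[]
Op 4: conn=16 S1=16 S2=69 S3=23 S4=23 blocked=[]
Op 5: conn=-3 S1=16 S2=50 S3=23 S4=23 blocked=[1, 2, 3, 4]
Op 6: conn=-18 S1=16 S2=50 S3=23 S4=8 blocked=[1, 2, 3, 4]
Op 7: conn=-36 S1=16 S2=50 S3=23 S4=-10 blocked=[1, 2, 3, 4]
Op 8: conn=-16 S1=16 S2=50 S3=23 S4=-10 blocked=[1, 2, 3, 4]
Op 9: conn=-16 S1=16 S2=50 S3=43 S4=-10 blocked=[1, 2, 3, 4]
Op 10: conn=14 S1=16 S2=50 S3=43 S4=-10 blocked=[4]
Op 11: conn=33 S1=16 S2=50 S3=43 S4=-10 blocked=[4]

Answer: S4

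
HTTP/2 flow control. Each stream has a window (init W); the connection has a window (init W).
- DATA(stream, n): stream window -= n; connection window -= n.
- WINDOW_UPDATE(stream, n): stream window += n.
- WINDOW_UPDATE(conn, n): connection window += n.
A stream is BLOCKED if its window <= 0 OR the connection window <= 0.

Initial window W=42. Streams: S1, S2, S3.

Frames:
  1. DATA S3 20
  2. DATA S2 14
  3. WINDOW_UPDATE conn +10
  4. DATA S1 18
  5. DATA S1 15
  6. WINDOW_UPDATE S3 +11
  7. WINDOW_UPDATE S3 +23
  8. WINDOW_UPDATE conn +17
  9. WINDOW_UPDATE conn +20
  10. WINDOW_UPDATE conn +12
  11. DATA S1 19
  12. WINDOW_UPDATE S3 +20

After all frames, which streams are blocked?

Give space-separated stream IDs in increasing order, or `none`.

Answer: S1

Derivation:
Op 1: conn=22 S1=42 S2=42 S3=22 blocked=[]
Op 2: conn=8 S1=42 S2=28 S3=22 blocked=[]
Op 3: conn=18 S1=42 S2=28 S3=22 blocked=[]
Op 4: conn=0 S1=24 S2=28 S3=22 blocked=[1, 2, 3]
Op 5: conn=-15 S1=9 S2=28 S3=22 blocked=[1, 2, 3]
Op 6: conn=-15 S1=9 S2=28 S3=33 blocked=[1, 2, 3]
Op 7: conn=-15 S1=9 S2=28 S3=56 blocked=[1, 2, 3]
Op 8: conn=2 S1=9 S2=28 S3=56 blocked=[]
Op 9: conn=22 S1=9 S2=28 S3=56 blocked=[]
Op 10: conn=34 S1=9 S2=28 S3=56 blocked=[]
Op 11: conn=15 S1=-10 S2=28 S3=56 blocked=[1]
Op 12: conn=15 S1=-10 S2=28 S3=76 blocked=[1]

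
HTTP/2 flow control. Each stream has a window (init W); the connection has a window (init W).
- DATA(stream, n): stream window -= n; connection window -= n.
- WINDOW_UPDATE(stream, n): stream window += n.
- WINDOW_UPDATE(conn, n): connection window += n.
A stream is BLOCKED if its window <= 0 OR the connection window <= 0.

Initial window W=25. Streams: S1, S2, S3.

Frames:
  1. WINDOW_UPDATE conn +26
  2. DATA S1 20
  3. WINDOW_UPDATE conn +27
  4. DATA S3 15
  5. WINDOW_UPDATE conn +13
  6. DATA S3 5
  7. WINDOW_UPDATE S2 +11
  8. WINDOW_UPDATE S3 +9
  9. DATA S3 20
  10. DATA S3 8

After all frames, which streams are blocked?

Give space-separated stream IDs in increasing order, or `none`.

Op 1: conn=51 S1=25 S2=25 S3=25 blocked=[]
Op 2: conn=31 S1=5 S2=25 S3=25 blocked=[]
Op 3: conn=58 S1=5 S2=25 S3=25 blocked=[]
Op 4: conn=43 S1=5 S2=25 S3=10 blocked=[]
Op 5: conn=56 S1=5 S2=25 S3=10 blocked=[]
Op 6: conn=51 S1=5 S2=25 S3=5 blocked=[]
Op 7: conn=51 S1=5 S2=36 S3=5 blocked=[]
Op 8: conn=51 S1=5 S2=36 S3=14 blocked=[]
Op 9: conn=31 S1=5 S2=36 S3=-6 blocked=[3]
Op 10: conn=23 S1=5 S2=36 S3=-14 blocked=[3]

Answer: S3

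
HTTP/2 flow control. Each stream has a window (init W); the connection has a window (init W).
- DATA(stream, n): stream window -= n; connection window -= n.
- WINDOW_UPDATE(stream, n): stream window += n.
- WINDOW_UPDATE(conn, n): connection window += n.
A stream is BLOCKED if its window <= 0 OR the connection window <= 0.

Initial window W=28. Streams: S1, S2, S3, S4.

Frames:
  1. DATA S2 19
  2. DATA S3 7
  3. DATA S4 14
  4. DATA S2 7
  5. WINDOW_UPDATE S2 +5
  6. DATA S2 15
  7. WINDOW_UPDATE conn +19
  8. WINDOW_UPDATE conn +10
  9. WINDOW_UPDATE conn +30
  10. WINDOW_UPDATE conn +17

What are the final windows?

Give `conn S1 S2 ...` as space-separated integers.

Op 1: conn=9 S1=28 S2=9 S3=28 S4=28 blocked=[]
Op 2: conn=2 S1=28 S2=9 S3=21 S4=28 blocked=[]
Op 3: conn=-12 S1=28 S2=9 S3=21 S4=14 blocked=[1, 2, 3, 4]
Op 4: conn=-19 S1=28 S2=2 S3=21 S4=14 blocked=[1, 2, 3, 4]
Op 5: conn=-19 S1=28 S2=7 S3=21 S4=14 blocked=[1, 2, 3, 4]
Op 6: conn=-34 S1=28 S2=-8 S3=21 S4=14 blocked=[1, 2, 3, 4]
Op 7: conn=-15 S1=28 S2=-8 S3=21 S4=14 blocked=[1, 2, 3, 4]
Op 8: conn=-5 S1=28 S2=-8 S3=21 S4=14 blocked=[1, 2, 3, 4]
Op 9: conn=25 S1=28 S2=-8 S3=21 S4=14 blocked=[2]
Op 10: conn=42 S1=28 S2=-8 S3=21 S4=14 blocked=[2]

Answer: 42 28 -8 21 14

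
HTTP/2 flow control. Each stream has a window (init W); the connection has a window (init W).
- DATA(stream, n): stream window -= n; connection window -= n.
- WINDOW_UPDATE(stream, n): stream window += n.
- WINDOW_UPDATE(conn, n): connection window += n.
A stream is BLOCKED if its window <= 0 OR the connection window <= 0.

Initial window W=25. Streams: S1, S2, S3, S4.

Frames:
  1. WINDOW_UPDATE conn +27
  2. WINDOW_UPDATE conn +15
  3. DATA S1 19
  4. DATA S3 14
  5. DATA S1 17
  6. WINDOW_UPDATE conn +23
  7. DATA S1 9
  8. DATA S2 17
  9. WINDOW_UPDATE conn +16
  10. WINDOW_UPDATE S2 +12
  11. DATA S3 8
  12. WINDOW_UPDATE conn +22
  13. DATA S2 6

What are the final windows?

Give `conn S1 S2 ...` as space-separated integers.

Op 1: conn=52 S1=25 S2=25 S3=25 S4=25 blocked=[]
Op 2: conn=67 S1=25 S2=25 S3=25 S4=25 blocked=[]
Op 3: conn=48 S1=6 S2=25 S3=25 S4=25 blocked=[]
Op 4: conn=34 S1=6 S2=25 S3=11 S4=25 blocked=[]
Op 5: conn=17 S1=-11 S2=25 S3=11 S4=25 blocked=[1]
Op 6: conn=40 S1=-11 S2=25 S3=11 S4=25 blocked=[1]
Op 7: conn=31 S1=-20 S2=25 S3=11 S4=25 blocked=[1]
Op 8: conn=14 S1=-20 S2=8 S3=11 S4=25 blocked=[1]
Op 9: conn=30 S1=-20 S2=8 S3=11 S4=25 blocked=[1]
Op 10: conn=30 S1=-20 S2=20 S3=11 S4=25 blocked=[1]
Op 11: conn=22 S1=-20 S2=20 S3=3 S4=25 blocked=[1]
Op 12: conn=44 S1=-20 S2=20 S3=3 S4=25 blocked=[1]
Op 13: conn=38 S1=-20 S2=14 S3=3 S4=25 blocked=[1]

Answer: 38 -20 14 3 25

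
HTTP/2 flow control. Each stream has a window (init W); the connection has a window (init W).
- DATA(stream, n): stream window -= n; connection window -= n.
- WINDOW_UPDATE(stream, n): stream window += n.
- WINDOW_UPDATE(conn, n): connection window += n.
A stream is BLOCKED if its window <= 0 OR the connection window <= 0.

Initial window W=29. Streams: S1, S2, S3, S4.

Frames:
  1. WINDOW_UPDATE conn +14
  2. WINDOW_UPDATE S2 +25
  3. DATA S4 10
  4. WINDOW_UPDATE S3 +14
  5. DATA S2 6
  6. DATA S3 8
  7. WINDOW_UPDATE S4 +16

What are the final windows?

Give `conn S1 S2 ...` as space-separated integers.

Op 1: conn=43 S1=29 S2=29 S3=29 S4=29 blocked=[]
Op 2: conn=43 S1=29 S2=54 S3=29 S4=29 blocked=[]
Op 3: conn=33 S1=29 S2=54 S3=29 S4=19 blocked=[]
Op 4: conn=33 S1=29 S2=54 S3=43 S4=19 blocked=[]
Op 5: conn=27 S1=29 S2=48 S3=43 S4=19 blocked=[]
Op 6: conn=19 S1=29 S2=48 S3=35 S4=19 blocked=[]
Op 7: conn=19 S1=29 S2=48 S3=35 S4=35 blocked=[]

Answer: 19 29 48 35 35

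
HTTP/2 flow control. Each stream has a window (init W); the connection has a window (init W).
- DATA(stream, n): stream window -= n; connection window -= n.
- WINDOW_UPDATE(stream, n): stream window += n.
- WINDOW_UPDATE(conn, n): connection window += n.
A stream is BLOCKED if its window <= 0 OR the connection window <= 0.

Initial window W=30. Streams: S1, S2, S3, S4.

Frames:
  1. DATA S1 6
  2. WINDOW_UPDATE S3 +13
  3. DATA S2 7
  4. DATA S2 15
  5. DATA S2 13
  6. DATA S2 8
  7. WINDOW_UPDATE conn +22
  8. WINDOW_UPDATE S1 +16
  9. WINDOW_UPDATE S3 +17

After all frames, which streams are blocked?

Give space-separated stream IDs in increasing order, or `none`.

Answer: S2

Derivation:
Op 1: conn=24 S1=24 S2=30 S3=30 S4=30 blocked=[]
Op 2: conn=24 S1=24 S2=30 S3=43 S4=30 blocked=[]
Op 3: conn=17 S1=24 S2=23 S3=43 S4=30 blocked=[]
Op 4: conn=2 S1=24 S2=8 S3=43 S4=30 blocked=[]
Op 5: conn=-11 S1=24 S2=-5 S3=43 S4=30 blocked=[1, 2, 3, 4]
Op 6: conn=-19 S1=24 S2=-13 S3=43 S4=30 blocked=[1, 2, 3, 4]
Op 7: conn=3 S1=24 S2=-13 S3=43 S4=30 blocked=[2]
Op 8: conn=3 S1=40 S2=-13 S3=43 S4=30 blocked=[2]
Op 9: conn=3 S1=40 S2=-13 S3=60 S4=30 blocked=[2]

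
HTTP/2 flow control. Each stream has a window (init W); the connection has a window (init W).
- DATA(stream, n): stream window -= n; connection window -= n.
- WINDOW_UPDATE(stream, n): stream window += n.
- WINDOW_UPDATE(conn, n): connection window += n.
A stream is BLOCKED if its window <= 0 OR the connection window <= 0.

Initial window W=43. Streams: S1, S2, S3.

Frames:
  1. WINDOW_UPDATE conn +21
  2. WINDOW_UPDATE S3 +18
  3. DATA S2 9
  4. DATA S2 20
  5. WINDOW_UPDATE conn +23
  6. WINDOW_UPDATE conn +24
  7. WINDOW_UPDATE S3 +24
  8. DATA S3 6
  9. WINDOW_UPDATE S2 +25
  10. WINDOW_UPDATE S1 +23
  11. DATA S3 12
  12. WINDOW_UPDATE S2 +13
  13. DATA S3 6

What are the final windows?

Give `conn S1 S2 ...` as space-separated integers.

Op 1: conn=64 S1=43 S2=43 S3=43 blocked=[]
Op 2: conn=64 S1=43 S2=43 S3=61 blocked=[]
Op 3: conn=55 S1=43 S2=34 S3=61 blocked=[]
Op 4: conn=35 S1=43 S2=14 S3=61 blocked=[]
Op 5: conn=58 S1=43 S2=14 S3=61 blocked=[]
Op 6: conn=82 S1=43 S2=14 S3=61 blocked=[]
Op 7: conn=82 S1=43 S2=14 S3=85 blocked=[]
Op 8: conn=76 S1=43 S2=14 S3=79 blocked=[]
Op 9: conn=76 S1=43 S2=39 S3=79 blocked=[]
Op 10: conn=76 S1=66 S2=39 S3=79 blocked=[]
Op 11: conn=64 S1=66 S2=39 S3=67 blocked=[]
Op 12: conn=64 S1=66 S2=52 S3=67 blocked=[]
Op 13: conn=58 S1=66 S2=52 S3=61 blocked=[]

Answer: 58 66 52 61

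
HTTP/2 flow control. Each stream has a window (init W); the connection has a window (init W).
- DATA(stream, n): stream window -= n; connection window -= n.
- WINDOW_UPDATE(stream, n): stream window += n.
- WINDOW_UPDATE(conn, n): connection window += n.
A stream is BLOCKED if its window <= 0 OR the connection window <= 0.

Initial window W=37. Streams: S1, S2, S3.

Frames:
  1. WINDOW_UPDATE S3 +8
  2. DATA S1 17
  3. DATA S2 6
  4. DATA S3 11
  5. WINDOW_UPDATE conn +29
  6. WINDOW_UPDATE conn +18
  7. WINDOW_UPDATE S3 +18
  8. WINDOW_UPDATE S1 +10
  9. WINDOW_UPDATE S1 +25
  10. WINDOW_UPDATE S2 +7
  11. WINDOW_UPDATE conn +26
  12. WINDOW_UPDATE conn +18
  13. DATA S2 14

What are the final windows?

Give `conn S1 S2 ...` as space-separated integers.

Op 1: conn=37 S1=37 S2=37 S3=45 blocked=[]
Op 2: conn=20 S1=20 S2=37 S3=45 blocked=[]
Op 3: conn=14 S1=20 S2=31 S3=45 blocked=[]
Op 4: conn=3 S1=20 S2=31 S3=34 blocked=[]
Op 5: conn=32 S1=20 S2=31 S3=34 blocked=[]
Op 6: conn=50 S1=20 S2=31 S3=34 blocked=[]
Op 7: conn=50 S1=20 S2=31 S3=52 blocked=[]
Op 8: conn=50 S1=30 S2=31 S3=52 blocked=[]
Op 9: conn=50 S1=55 S2=31 S3=52 blocked=[]
Op 10: conn=50 S1=55 S2=38 S3=52 blocked=[]
Op 11: conn=76 S1=55 S2=38 S3=52 blocked=[]
Op 12: conn=94 S1=55 S2=38 S3=52 blocked=[]
Op 13: conn=80 S1=55 S2=24 S3=52 blocked=[]

Answer: 80 55 24 52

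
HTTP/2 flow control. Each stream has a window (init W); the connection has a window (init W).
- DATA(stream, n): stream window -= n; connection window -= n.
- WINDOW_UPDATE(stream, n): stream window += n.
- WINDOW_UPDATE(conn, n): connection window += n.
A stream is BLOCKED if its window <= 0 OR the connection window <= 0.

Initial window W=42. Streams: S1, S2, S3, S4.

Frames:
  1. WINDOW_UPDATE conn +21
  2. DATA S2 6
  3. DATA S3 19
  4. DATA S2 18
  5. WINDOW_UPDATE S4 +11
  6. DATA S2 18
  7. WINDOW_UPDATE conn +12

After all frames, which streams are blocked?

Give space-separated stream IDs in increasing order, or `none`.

Answer: S2

Derivation:
Op 1: conn=63 S1=42 S2=42 S3=42 S4=42 blocked=[]
Op 2: conn=57 S1=42 S2=36 S3=42 S4=42 blocked=[]
Op 3: conn=38 S1=42 S2=36 S3=23 S4=42 blocked=[]
Op 4: conn=20 S1=42 S2=18 S3=23 S4=42 blocked=[]
Op 5: conn=20 S1=42 S2=18 S3=23 S4=53 blocked=[]
Op 6: conn=2 S1=42 S2=0 S3=23 S4=53 blocked=[2]
Op 7: conn=14 S1=42 S2=0 S3=23 S4=53 blocked=[2]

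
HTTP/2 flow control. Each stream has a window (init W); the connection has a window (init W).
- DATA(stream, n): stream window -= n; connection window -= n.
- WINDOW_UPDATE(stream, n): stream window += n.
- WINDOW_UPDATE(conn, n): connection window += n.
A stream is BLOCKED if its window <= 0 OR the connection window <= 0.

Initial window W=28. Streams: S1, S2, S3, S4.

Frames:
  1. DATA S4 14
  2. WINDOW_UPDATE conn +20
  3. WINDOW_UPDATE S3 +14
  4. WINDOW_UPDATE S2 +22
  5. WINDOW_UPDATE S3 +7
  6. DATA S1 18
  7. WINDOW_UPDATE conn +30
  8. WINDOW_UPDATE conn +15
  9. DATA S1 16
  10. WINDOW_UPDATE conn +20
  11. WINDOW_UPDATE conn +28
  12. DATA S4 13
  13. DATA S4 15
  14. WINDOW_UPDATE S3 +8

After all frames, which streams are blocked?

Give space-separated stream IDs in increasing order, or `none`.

Op 1: conn=14 S1=28 S2=28 S3=28 S4=14 blocked=[]
Op 2: conn=34 S1=28 S2=28 S3=28 S4=14 blocked=[]
Op 3: conn=34 S1=28 S2=28 S3=42 S4=14 blocked=[]
Op 4: conn=34 S1=28 S2=50 S3=42 S4=14 blocked=[]
Op 5: conn=34 S1=28 S2=50 S3=49 S4=14 blocked=[]
Op 6: conn=16 S1=10 S2=50 S3=49 S4=14 blocked=[]
Op 7: conn=46 S1=10 S2=50 S3=49 S4=14 blocked=[]
Op 8: conn=61 S1=10 S2=50 S3=49 S4=14 blocked=[]
Op 9: conn=45 S1=-6 S2=50 S3=49 S4=14 blocked=[1]
Op 10: conn=65 S1=-6 S2=50 S3=49 S4=14 blocked=[1]
Op 11: conn=93 S1=-6 S2=50 S3=49 S4=14 blocked=[1]
Op 12: conn=80 S1=-6 S2=50 S3=49 S4=1 blocked=[1]
Op 13: conn=65 S1=-6 S2=50 S3=49 S4=-14 blocked=[1, 4]
Op 14: conn=65 S1=-6 S2=50 S3=57 S4=-14 blocked=[1, 4]

Answer: S1 S4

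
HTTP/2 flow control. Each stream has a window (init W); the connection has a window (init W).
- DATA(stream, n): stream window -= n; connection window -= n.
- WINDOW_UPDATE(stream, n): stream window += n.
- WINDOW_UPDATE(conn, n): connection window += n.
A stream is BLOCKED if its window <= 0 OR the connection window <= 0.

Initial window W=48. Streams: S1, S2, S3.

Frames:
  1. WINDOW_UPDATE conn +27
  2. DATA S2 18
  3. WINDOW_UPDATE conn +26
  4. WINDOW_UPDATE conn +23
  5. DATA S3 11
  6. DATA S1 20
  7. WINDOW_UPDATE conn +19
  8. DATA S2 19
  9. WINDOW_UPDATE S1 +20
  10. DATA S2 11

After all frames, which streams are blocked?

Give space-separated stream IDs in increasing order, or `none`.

Op 1: conn=75 S1=48 S2=48 S3=48 blocked=[]
Op 2: conn=57 S1=48 S2=30 S3=48 blocked=[]
Op 3: conn=83 S1=48 S2=30 S3=48 blocked=[]
Op 4: conn=106 S1=48 S2=30 S3=48 blocked=[]
Op 5: conn=95 S1=48 S2=30 S3=37 blocked=[]
Op 6: conn=75 S1=28 S2=30 S3=37 blocked=[]
Op 7: conn=94 S1=28 S2=30 S3=37 blocked=[]
Op 8: conn=75 S1=28 S2=11 S3=37 blocked=[]
Op 9: conn=75 S1=48 S2=11 S3=37 blocked=[]
Op 10: conn=64 S1=48 S2=0 S3=37 blocked=[2]

Answer: S2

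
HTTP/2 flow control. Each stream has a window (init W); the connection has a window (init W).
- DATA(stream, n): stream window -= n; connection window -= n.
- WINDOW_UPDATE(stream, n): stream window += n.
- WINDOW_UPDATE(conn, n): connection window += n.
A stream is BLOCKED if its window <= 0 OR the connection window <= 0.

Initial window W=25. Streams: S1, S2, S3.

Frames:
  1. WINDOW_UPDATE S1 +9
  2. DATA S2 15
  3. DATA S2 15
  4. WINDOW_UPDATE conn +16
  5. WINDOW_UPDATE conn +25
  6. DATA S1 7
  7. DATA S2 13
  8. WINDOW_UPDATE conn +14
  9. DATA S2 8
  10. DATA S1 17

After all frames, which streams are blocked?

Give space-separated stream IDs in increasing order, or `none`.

Answer: S2

Derivation:
Op 1: conn=25 S1=34 S2=25 S3=25 blocked=[]
Op 2: conn=10 S1=34 S2=10 S3=25 blocked=[]
Op 3: conn=-5 S1=34 S2=-5 S3=25 blocked=[1, 2, 3]
Op 4: conn=11 S1=34 S2=-5 S3=25 blocked=[2]
Op 5: conn=36 S1=34 S2=-5 S3=25 blocked=[2]
Op 6: conn=29 S1=27 S2=-5 S3=25 blocked=[2]
Op 7: conn=16 S1=27 S2=-18 S3=25 blocked=[2]
Op 8: conn=30 S1=27 S2=-18 S3=25 blocked=[2]
Op 9: conn=22 S1=27 S2=-26 S3=25 blocked=[2]
Op 10: conn=5 S1=10 S2=-26 S3=25 blocked=[2]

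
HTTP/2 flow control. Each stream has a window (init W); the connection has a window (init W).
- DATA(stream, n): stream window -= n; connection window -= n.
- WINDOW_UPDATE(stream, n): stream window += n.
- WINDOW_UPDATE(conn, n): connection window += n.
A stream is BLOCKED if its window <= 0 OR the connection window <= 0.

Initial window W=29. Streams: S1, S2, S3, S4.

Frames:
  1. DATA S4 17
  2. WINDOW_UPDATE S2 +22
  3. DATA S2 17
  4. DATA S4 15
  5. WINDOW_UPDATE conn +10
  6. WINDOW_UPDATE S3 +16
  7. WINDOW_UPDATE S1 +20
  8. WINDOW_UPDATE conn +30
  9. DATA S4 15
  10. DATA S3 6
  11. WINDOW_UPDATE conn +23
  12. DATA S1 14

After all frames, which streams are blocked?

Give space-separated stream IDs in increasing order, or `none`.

Op 1: conn=12 S1=29 S2=29 S3=29 S4=12 blocked=[]
Op 2: conn=12 S1=29 S2=51 S3=29 S4=12 blocked=[]
Op 3: conn=-5 S1=29 S2=34 S3=29 S4=12 blocked=[1, 2, 3, 4]
Op 4: conn=-20 S1=29 S2=34 S3=29 S4=-3 blocked=[1, 2, 3, 4]
Op 5: conn=-10 S1=29 S2=34 S3=29 S4=-3 blocked=[1, 2, 3, 4]
Op 6: conn=-10 S1=29 S2=34 S3=45 S4=-3 blocked=[1, 2, 3, 4]
Op 7: conn=-10 S1=49 S2=34 S3=45 S4=-3 blocked=[1, 2, 3, 4]
Op 8: conn=20 S1=49 S2=34 S3=45 S4=-3 blocked=[4]
Op 9: conn=5 S1=49 S2=34 S3=45 S4=-18 blocked=[4]
Op 10: conn=-1 S1=49 S2=34 S3=39 S4=-18 blocked=[1, 2, 3, 4]
Op 11: conn=22 S1=49 S2=34 S3=39 S4=-18 blocked=[4]
Op 12: conn=8 S1=35 S2=34 S3=39 S4=-18 blocked=[4]

Answer: S4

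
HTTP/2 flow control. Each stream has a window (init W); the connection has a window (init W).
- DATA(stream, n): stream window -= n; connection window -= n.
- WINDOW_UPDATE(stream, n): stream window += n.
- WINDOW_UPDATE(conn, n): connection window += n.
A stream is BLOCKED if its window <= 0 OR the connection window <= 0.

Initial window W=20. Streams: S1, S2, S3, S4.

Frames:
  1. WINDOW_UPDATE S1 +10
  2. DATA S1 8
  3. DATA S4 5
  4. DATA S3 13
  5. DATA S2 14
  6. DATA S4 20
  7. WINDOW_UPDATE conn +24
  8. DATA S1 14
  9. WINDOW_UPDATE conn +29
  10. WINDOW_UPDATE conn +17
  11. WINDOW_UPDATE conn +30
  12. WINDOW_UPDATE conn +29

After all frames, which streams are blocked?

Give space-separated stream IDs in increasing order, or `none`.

Answer: S4

Derivation:
Op 1: conn=20 S1=30 S2=20 S3=20 S4=20 blocked=[]
Op 2: conn=12 S1=22 S2=20 S3=20 S4=20 blocked=[]
Op 3: conn=7 S1=22 S2=20 S3=20 S4=15 blocked=[]
Op 4: conn=-6 S1=22 S2=20 S3=7 S4=15 blocked=[1, 2, 3, 4]
Op 5: conn=-20 S1=22 S2=6 S3=7 S4=15 blocked=[1, 2, 3, 4]
Op 6: conn=-40 S1=22 S2=6 S3=7 S4=-5 blocked=[1, 2, 3, 4]
Op 7: conn=-16 S1=22 S2=6 S3=7 S4=-5 blocked=[1, 2, 3, 4]
Op 8: conn=-30 S1=8 S2=6 S3=7 S4=-5 blocked=[1, 2, 3, 4]
Op 9: conn=-1 S1=8 S2=6 S3=7 S4=-5 blocked=[1, 2, 3, 4]
Op 10: conn=16 S1=8 S2=6 S3=7 S4=-5 blocked=[4]
Op 11: conn=46 S1=8 S2=6 S3=7 S4=-5 blocked=[4]
Op 12: conn=75 S1=8 S2=6 S3=7 S4=-5 blocked=[4]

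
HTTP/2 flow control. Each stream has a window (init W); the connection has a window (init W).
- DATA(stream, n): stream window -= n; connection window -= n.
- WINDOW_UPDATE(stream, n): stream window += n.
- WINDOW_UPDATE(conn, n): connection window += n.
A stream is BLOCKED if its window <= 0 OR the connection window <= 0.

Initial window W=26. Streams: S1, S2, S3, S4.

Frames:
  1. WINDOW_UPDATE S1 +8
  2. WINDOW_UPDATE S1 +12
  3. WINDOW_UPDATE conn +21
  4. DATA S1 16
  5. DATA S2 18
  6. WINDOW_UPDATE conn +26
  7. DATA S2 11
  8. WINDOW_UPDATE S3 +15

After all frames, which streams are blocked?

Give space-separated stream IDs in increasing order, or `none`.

Op 1: conn=26 S1=34 S2=26 S3=26 S4=26 blocked=[]
Op 2: conn=26 S1=46 S2=26 S3=26 S4=26 blocked=[]
Op 3: conn=47 S1=46 S2=26 S3=26 S4=26 blocked=[]
Op 4: conn=31 S1=30 S2=26 S3=26 S4=26 blocked=[]
Op 5: conn=13 S1=30 S2=8 S3=26 S4=26 blocked=[]
Op 6: conn=39 S1=30 S2=8 S3=26 S4=26 blocked=[]
Op 7: conn=28 S1=30 S2=-3 S3=26 S4=26 blocked=[2]
Op 8: conn=28 S1=30 S2=-3 S3=41 S4=26 blocked=[2]

Answer: S2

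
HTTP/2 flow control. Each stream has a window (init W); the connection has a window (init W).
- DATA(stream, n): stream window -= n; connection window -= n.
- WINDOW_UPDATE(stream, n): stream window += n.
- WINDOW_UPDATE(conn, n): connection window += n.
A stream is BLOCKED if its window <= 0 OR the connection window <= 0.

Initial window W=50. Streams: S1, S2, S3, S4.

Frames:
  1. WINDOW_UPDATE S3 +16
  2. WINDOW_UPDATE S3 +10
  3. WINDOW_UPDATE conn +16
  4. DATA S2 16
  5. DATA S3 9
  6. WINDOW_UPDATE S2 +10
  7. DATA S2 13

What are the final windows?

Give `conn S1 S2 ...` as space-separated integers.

Answer: 28 50 31 67 50

Derivation:
Op 1: conn=50 S1=50 S2=50 S3=66 S4=50 blocked=[]
Op 2: conn=50 S1=50 S2=50 S3=76 S4=50 blocked=[]
Op 3: conn=66 S1=50 S2=50 S3=76 S4=50 blocked=[]
Op 4: conn=50 S1=50 S2=34 S3=76 S4=50 blocked=[]
Op 5: conn=41 S1=50 S2=34 S3=67 S4=50 blocked=[]
Op 6: conn=41 S1=50 S2=44 S3=67 S4=50 blocked=[]
Op 7: conn=28 S1=50 S2=31 S3=67 S4=50 blocked=[]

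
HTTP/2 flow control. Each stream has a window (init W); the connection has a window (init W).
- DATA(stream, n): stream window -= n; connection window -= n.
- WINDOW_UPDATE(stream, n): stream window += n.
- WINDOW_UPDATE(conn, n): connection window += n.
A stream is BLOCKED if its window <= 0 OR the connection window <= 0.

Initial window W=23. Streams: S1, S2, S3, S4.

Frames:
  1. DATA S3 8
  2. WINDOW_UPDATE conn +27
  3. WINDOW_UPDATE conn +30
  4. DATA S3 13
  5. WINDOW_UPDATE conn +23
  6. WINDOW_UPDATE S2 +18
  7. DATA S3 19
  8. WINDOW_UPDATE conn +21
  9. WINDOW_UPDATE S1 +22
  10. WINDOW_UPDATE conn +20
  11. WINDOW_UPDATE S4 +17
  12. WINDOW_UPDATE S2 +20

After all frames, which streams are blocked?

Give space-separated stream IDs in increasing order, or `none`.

Answer: S3

Derivation:
Op 1: conn=15 S1=23 S2=23 S3=15 S4=23 blocked=[]
Op 2: conn=42 S1=23 S2=23 S3=15 S4=23 blocked=[]
Op 3: conn=72 S1=23 S2=23 S3=15 S4=23 blocked=[]
Op 4: conn=59 S1=23 S2=23 S3=2 S4=23 blocked=[]
Op 5: conn=82 S1=23 S2=23 S3=2 S4=23 blocked=[]
Op 6: conn=82 S1=23 S2=41 S3=2 S4=23 blocked=[]
Op 7: conn=63 S1=23 S2=41 S3=-17 S4=23 blocked=[3]
Op 8: conn=84 S1=23 S2=41 S3=-17 S4=23 blocked=[3]
Op 9: conn=84 S1=45 S2=41 S3=-17 S4=23 blocked=[3]
Op 10: conn=104 S1=45 S2=41 S3=-17 S4=23 blocked=[3]
Op 11: conn=104 S1=45 S2=41 S3=-17 S4=40 blocked=[3]
Op 12: conn=104 S1=45 S2=61 S3=-17 S4=40 blocked=[3]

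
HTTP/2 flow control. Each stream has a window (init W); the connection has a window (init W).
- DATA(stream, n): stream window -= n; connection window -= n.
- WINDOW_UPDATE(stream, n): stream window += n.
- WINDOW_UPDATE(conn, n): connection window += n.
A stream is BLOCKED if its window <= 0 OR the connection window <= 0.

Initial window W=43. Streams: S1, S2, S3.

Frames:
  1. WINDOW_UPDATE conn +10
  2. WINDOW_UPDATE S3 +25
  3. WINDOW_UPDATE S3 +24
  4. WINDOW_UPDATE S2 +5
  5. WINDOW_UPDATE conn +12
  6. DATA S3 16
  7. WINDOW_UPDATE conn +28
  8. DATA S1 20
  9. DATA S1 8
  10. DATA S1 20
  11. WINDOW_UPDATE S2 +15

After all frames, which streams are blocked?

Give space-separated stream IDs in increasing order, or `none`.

Answer: S1

Derivation:
Op 1: conn=53 S1=43 S2=43 S3=43 blocked=[]
Op 2: conn=53 S1=43 S2=43 S3=68 blocked=[]
Op 3: conn=53 S1=43 S2=43 S3=92 blocked=[]
Op 4: conn=53 S1=43 S2=48 S3=92 blocked=[]
Op 5: conn=65 S1=43 S2=48 S3=92 blocked=[]
Op 6: conn=49 S1=43 S2=48 S3=76 blocked=[]
Op 7: conn=77 S1=43 S2=48 S3=76 blocked=[]
Op 8: conn=57 S1=23 S2=48 S3=76 blocked=[]
Op 9: conn=49 S1=15 S2=48 S3=76 blocked=[]
Op 10: conn=29 S1=-5 S2=48 S3=76 blocked=[1]
Op 11: conn=29 S1=-5 S2=63 S3=76 blocked=[1]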